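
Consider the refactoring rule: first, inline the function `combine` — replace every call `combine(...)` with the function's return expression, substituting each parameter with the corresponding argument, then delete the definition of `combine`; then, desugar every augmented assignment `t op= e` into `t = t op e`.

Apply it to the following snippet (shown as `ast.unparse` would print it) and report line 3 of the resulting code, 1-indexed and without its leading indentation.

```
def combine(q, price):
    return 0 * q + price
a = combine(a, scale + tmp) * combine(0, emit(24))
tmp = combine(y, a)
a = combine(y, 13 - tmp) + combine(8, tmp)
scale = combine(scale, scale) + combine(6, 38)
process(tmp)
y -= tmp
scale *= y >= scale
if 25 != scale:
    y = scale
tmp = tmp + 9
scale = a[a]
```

a = 0 * y + (13 - tmp) + (0 * 8 + tmp)

Transformed code:
a = (0 * a + (scale + tmp)) * (0 * 0 + emit(24))
tmp = 0 * y + a
a = 0 * y + (13 - tmp) + (0 * 8 + tmp)
scale = 0 * scale + scale + (0 * 6 + 38)
process(tmp)
y = y - tmp
scale = scale * (y >= scale)
if 25 != scale:
    y = scale
tmp = tmp + 9
scale = a[a]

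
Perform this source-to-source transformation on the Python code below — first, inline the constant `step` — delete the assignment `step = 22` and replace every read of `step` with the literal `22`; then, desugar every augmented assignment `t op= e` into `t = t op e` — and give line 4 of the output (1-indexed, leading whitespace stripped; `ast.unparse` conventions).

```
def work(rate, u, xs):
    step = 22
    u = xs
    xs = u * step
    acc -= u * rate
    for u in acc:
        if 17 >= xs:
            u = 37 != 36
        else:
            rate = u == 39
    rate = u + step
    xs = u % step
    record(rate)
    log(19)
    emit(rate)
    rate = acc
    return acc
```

Transformed code:
def work(rate, u, xs):
    u = xs
    xs = u * 22
    acc = acc - u * rate
    for u in acc:
        if 17 >= xs:
            u = 37 != 36
        else:
            rate = u == 39
    rate = u + 22
    xs = u % 22
    record(rate)
    log(19)
    emit(rate)
    rate = acc
    return acc

acc = acc - u * rate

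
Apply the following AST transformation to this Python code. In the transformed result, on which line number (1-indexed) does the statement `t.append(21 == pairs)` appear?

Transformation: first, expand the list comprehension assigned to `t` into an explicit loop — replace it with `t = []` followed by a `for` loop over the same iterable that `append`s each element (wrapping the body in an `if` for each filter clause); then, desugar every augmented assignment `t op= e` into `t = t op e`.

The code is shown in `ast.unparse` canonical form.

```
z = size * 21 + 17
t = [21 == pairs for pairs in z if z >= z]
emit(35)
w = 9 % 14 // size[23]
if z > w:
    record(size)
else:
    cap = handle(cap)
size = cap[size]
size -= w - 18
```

Transformed code:
z = size * 21 + 17
t = []
for pairs in z:
    if z >= z:
        t.append(21 == pairs)
emit(35)
w = 9 % 14 // size[23]
if z > w:
    record(size)
else:
    cap = handle(cap)
size = cap[size]
size = size - (w - 18)

5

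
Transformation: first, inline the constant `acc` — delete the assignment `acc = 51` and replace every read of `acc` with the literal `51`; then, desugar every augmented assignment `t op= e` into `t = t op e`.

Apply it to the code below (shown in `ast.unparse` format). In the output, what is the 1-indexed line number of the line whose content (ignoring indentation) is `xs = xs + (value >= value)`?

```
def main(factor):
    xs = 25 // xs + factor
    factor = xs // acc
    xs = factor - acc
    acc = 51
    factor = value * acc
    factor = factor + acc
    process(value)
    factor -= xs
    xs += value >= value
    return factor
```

9

Transformed code:
def main(factor):
    xs = 25 // xs + factor
    factor = xs // 51
    xs = factor - 51
    factor = value * 51
    factor = factor + 51
    process(value)
    factor = factor - xs
    xs = xs + (value >= value)
    return factor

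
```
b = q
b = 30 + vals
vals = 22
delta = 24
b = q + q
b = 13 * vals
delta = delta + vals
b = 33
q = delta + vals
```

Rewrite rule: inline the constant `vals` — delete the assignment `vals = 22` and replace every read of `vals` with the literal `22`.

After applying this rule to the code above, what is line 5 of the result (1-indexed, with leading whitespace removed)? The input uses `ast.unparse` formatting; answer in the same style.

b = 13 * 22

Transformed code:
b = q
b = 30 + 22
delta = 24
b = q + q
b = 13 * 22
delta = delta + 22
b = 33
q = delta + 22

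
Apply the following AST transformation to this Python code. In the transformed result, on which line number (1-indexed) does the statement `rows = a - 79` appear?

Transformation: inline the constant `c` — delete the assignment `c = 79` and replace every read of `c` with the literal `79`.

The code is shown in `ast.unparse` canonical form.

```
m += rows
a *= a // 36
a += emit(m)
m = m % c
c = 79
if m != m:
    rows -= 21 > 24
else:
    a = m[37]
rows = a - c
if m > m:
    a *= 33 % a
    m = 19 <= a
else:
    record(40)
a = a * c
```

Transformed code:
m += rows
a *= a // 36
a += emit(m)
m = m % 79
if m != m:
    rows -= 21 > 24
else:
    a = m[37]
rows = a - 79
if m > m:
    a *= 33 % a
    m = 19 <= a
else:
    record(40)
a = a * 79

9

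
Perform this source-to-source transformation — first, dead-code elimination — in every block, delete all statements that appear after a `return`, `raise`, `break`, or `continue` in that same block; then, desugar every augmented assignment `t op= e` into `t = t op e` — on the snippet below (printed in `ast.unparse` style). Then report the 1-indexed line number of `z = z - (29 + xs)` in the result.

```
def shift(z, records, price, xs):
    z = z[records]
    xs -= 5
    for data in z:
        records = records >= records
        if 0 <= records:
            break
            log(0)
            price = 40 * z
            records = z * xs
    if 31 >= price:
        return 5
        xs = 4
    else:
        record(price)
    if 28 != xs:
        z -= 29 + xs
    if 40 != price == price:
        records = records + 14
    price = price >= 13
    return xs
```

Transformed code:
def shift(z, records, price, xs):
    z = z[records]
    xs = xs - 5
    for data in z:
        records = records >= records
        if 0 <= records:
            break
    if 31 >= price:
        return 5
    else:
        record(price)
    if 28 != xs:
        z = z - (29 + xs)
    if 40 != price == price:
        records = records + 14
    price = price >= 13
    return xs

13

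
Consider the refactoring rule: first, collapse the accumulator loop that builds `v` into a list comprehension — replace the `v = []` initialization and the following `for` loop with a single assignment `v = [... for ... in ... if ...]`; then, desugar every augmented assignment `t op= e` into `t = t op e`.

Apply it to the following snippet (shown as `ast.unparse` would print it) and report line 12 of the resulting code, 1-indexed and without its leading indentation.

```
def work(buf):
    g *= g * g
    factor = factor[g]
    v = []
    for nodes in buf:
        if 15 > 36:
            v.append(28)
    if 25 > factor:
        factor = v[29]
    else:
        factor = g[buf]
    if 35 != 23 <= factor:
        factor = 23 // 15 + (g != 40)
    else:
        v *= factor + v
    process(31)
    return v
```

Transformed code:
def work(buf):
    g = g * (g * g)
    factor = factor[g]
    v = [28 for nodes in buf if 15 > 36]
    if 25 > factor:
        factor = v[29]
    else:
        factor = g[buf]
    if 35 != 23 <= factor:
        factor = 23 // 15 + (g != 40)
    else:
        v = v * (factor + v)
    process(31)
    return v

v = v * (factor + v)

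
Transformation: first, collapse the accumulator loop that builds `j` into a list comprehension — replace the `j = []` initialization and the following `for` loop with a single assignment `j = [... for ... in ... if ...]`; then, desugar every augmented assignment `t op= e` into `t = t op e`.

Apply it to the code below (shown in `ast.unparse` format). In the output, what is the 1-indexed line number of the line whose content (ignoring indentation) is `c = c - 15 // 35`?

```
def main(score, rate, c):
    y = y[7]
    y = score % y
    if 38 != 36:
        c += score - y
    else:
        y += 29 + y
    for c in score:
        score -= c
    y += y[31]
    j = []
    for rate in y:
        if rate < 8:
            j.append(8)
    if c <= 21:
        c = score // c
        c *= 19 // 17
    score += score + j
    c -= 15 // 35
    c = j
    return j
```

16

Transformed code:
def main(score, rate, c):
    y = y[7]
    y = score % y
    if 38 != 36:
        c = c + (score - y)
    else:
        y = y + (29 + y)
    for c in score:
        score = score - c
    y = y + y[31]
    j = [8 for rate in y if rate < 8]
    if c <= 21:
        c = score // c
        c = c * (19 // 17)
    score = score + (score + j)
    c = c - 15 // 35
    c = j
    return j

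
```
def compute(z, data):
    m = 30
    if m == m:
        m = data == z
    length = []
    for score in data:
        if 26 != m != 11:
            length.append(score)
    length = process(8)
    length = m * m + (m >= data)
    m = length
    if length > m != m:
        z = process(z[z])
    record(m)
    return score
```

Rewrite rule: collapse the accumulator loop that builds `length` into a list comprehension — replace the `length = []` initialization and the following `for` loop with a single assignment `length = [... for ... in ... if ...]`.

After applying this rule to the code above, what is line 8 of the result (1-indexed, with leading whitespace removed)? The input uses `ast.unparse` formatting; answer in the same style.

Transformed code:
def compute(z, data):
    m = 30
    if m == m:
        m = data == z
    length = [score for score in data if 26 != m != 11]
    length = process(8)
    length = m * m + (m >= data)
    m = length
    if length > m != m:
        z = process(z[z])
    record(m)
    return score

m = length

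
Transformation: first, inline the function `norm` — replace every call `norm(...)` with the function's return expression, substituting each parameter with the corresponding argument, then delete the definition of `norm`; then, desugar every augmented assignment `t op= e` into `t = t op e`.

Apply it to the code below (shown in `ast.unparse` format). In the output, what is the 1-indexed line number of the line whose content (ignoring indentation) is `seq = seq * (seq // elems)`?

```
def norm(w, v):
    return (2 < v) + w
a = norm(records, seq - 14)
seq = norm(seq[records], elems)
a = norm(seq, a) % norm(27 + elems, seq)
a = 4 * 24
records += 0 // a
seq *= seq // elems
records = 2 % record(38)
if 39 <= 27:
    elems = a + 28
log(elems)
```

6

Transformed code:
a = (2 < seq - 14) + records
seq = (2 < elems) + seq[records]
a = ((2 < a) + seq) % ((2 < seq) + (27 + elems))
a = 4 * 24
records = records + 0 // a
seq = seq * (seq // elems)
records = 2 % record(38)
if 39 <= 27:
    elems = a + 28
log(elems)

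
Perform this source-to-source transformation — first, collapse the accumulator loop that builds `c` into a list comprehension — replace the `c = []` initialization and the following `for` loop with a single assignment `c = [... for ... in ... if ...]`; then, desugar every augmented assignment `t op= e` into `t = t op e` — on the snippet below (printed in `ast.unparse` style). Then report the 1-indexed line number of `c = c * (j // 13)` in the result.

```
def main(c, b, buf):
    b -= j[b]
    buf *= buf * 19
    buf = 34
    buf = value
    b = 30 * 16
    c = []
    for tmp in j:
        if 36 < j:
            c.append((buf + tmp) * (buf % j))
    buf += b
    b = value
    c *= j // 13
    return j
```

10

Transformed code:
def main(c, b, buf):
    b = b - j[b]
    buf = buf * (buf * 19)
    buf = 34
    buf = value
    b = 30 * 16
    c = [(buf + tmp) * (buf % j) for tmp in j if 36 < j]
    buf = buf + b
    b = value
    c = c * (j // 13)
    return j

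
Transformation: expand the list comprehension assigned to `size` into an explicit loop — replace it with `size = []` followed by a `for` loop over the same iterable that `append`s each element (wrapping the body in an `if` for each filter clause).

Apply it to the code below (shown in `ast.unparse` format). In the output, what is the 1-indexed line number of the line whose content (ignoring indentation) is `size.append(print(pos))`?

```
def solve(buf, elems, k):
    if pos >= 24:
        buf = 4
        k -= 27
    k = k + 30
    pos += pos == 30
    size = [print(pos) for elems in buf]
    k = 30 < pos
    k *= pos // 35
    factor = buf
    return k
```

9

Transformed code:
def solve(buf, elems, k):
    if pos >= 24:
        buf = 4
        k -= 27
    k = k + 30
    pos += pos == 30
    size = []
    for elems in buf:
        size.append(print(pos))
    k = 30 < pos
    k *= pos // 35
    factor = buf
    return k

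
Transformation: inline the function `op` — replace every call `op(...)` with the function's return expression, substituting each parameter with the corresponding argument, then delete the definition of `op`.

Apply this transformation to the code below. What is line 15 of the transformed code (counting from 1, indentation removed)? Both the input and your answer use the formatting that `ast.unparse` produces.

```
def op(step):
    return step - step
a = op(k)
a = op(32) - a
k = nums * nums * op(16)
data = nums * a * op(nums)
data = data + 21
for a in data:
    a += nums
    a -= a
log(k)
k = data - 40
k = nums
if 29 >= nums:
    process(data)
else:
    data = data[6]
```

data = data[6]

Transformed code:
a = k - k
a = 32 - 32 - a
k = nums * nums * (16 - 16)
data = nums * a * (nums - nums)
data = data + 21
for a in data:
    a += nums
    a -= a
log(k)
k = data - 40
k = nums
if 29 >= nums:
    process(data)
else:
    data = data[6]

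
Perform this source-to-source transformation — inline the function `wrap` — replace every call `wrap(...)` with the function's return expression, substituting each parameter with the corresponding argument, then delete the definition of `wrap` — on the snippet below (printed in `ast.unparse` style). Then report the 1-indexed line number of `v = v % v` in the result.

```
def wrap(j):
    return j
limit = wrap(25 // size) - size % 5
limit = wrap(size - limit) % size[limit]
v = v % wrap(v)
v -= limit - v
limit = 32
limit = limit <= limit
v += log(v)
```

Transformed code:
limit = 25 // size - size % 5
limit = (size - limit) % size[limit]
v = v % v
v -= limit - v
limit = 32
limit = limit <= limit
v += log(v)

3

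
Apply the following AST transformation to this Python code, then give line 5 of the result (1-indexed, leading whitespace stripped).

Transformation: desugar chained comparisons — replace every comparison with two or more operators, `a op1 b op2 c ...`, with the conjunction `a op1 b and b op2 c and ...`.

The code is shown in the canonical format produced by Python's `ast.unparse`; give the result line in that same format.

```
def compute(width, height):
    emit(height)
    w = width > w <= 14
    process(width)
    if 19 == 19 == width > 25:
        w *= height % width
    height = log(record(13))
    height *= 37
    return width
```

Transformed code:
def compute(width, height):
    emit(height)
    w = width > w and w <= 14
    process(width)
    if 19 == 19 and 19 == width and (width > 25):
        w *= height % width
    height = log(record(13))
    height *= 37
    return width

if 19 == 19 and 19 == width and (width > 25):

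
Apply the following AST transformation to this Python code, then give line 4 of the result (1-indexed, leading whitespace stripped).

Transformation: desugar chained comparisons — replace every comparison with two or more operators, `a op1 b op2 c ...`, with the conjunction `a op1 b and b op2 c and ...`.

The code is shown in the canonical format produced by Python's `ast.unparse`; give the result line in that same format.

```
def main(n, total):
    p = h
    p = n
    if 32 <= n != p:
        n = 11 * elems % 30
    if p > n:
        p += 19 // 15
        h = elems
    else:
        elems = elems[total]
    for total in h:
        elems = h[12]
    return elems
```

if 32 <= n and n != p:

Transformed code:
def main(n, total):
    p = h
    p = n
    if 32 <= n and n != p:
        n = 11 * elems % 30
    if p > n:
        p += 19 // 15
        h = elems
    else:
        elems = elems[total]
    for total in h:
        elems = h[12]
    return elems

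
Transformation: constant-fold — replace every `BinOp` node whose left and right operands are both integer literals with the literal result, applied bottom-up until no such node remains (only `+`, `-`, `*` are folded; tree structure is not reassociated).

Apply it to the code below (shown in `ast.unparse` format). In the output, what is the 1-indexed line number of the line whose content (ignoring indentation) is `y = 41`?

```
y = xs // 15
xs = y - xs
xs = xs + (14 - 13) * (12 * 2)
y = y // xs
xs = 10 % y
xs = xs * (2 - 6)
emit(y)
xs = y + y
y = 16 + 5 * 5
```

9

Transformed code:
y = xs // 15
xs = y - xs
xs = xs + 24
y = y // xs
xs = 10 % y
xs = xs * -4
emit(y)
xs = y + y
y = 41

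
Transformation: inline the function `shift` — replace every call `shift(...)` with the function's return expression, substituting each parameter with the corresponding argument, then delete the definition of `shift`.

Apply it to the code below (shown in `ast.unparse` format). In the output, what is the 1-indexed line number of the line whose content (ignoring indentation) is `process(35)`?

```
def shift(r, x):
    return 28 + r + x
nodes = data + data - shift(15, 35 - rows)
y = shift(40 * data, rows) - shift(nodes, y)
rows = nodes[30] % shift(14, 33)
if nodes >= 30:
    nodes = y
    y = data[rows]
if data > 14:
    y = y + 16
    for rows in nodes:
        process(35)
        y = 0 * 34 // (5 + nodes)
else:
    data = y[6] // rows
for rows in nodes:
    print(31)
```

Transformed code:
nodes = data + data - (28 + 15 + (35 - rows))
y = 28 + 40 * data + rows - (28 + nodes + y)
rows = nodes[30] % (28 + 14 + 33)
if nodes >= 30:
    nodes = y
    y = data[rows]
if data > 14:
    y = y + 16
    for rows in nodes:
        process(35)
        y = 0 * 34 // (5 + nodes)
else:
    data = y[6] // rows
for rows in nodes:
    print(31)

10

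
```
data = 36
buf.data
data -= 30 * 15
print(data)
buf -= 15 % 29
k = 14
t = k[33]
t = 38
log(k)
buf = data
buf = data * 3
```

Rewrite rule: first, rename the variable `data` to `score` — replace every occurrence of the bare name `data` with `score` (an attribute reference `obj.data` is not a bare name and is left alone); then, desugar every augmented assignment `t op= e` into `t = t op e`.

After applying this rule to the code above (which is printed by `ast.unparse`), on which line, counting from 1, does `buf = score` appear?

Transformed code:
score = 36
buf.data
score = score - 30 * 15
print(score)
buf = buf - 15 % 29
k = 14
t = k[33]
t = 38
log(k)
buf = score
buf = score * 3

10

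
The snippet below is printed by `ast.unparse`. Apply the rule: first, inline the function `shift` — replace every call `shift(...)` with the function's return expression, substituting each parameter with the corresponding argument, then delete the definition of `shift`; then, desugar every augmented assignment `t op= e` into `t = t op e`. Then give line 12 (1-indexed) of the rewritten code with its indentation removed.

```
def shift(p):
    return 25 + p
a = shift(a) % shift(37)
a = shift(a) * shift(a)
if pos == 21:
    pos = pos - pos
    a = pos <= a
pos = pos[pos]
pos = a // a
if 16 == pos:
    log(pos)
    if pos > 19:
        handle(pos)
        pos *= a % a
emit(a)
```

Transformed code:
a = (25 + a) % (25 + 37)
a = (25 + a) * (25 + a)
if pos == 21:
    pos = pos - pos
    a = pos <= a
pos = pos[pos]
pos = a // a
if 16 == pos:
    log(pos)
    if pos > 19:
        handle(pos)
        pos = pos * (a % a)
emit(a)

pos = pos * (a % a)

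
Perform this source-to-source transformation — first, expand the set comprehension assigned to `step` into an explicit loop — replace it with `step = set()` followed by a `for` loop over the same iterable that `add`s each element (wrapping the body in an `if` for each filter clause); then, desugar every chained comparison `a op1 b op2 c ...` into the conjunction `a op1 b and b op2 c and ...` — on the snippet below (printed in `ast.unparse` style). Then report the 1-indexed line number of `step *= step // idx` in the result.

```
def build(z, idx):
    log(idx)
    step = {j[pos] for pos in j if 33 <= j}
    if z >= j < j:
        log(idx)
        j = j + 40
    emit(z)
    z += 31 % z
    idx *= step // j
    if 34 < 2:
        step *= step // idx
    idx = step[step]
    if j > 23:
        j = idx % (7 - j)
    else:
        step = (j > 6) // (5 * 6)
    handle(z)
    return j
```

Transformed code:
def build(z, idx):
    log(idx)
    step = set()
    for pos in j:
        if 33 <= j:
            step.add(j[pos])
    if z >= j and j < j:
        log(idx)
        j = j + 40
    emit(z)
    z += 31 % z
    idx *= step // j
    if 34 < 2:
        step *= step // idx
    idx = step[step]
    if j > 23:
        j = idx % (7 - j)
    else:
        step = (j > 6) // (5 * 6)
    handle(z)
    return j

14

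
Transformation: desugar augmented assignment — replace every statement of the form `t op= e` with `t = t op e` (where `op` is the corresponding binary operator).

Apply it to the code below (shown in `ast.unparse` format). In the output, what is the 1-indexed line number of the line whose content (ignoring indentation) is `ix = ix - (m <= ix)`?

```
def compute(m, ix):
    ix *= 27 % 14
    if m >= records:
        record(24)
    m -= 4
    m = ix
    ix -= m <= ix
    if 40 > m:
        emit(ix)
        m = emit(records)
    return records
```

Transformed code:
def compute(m, ix):
    ix = ix * (27 % 14)
    if m >= records:
        record(24)
    m = m - 4
    m = ix
    ix = ix - (m <= ix)
    if 40 > m:
        emit(ix)
        m = emit(records)
    return records

7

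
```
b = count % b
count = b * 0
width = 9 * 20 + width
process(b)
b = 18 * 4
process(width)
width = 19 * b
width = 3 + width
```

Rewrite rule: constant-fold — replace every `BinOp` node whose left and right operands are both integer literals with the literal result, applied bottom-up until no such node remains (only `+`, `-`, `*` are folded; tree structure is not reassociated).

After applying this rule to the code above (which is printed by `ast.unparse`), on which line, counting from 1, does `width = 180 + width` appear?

3

Transformed code:
b = count % b
count = b * 0
width = 180 + width
process(b)
b = 72
process(width)
width = 19 * b
width = 3 + width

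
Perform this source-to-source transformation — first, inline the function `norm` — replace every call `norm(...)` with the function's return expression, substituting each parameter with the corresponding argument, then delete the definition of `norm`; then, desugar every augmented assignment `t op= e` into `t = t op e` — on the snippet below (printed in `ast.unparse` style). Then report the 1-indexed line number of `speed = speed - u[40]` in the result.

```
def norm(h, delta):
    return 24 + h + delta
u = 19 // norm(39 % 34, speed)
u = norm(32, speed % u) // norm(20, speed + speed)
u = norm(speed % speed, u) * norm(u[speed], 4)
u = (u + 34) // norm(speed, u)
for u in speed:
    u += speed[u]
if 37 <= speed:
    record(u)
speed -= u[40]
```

Transformed code:
u = 19 // (24 + 39 % 34 + speed)
u = (24 + 32 + speed % u) // (24 + 20 + (speed + speed))
u = (24 + speed % speed + u) * (24 + u[speed] + 4)
u = (u + 34) // (24 + speed + u)
for u in speed:
    u = u + speed[u]
if 37 <= speed:
    record(u)
speed = speed - u[40]

9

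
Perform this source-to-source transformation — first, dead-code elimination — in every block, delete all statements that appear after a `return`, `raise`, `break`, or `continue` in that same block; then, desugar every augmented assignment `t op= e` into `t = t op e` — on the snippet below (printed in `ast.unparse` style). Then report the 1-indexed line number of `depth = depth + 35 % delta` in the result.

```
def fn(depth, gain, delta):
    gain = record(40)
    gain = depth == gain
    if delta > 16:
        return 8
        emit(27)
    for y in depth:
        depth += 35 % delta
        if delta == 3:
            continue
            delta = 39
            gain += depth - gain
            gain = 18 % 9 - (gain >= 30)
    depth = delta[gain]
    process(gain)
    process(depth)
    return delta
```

Transformed code:
def fn(depth, gain, delta):
    gain = record(40)
    gain = depth == gain
    if delta > 16:
        return 8
    for y in depth:
        depth = depth + 35 % delta
        if delta == 3:
            continue
    depth = delta[gain]
    process(gain)
    process(depth)
    return delta

7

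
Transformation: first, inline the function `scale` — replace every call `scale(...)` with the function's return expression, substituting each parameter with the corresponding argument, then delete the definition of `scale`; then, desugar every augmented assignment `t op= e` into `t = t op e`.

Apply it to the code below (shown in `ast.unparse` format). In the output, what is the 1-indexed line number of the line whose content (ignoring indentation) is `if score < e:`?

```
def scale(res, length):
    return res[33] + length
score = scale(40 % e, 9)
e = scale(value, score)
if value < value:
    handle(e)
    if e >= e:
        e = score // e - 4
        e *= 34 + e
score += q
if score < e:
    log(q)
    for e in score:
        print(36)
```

Transformed code:
score = (40 % e)[33] + 9
e = value[33] + score
if value < value:
    handle(e)
    if e >= e:
        e = score // e - 4
        e = e * (34 + e)
score = score + q
if score < e:
    log(q)
    for e in score:
        print(36)

9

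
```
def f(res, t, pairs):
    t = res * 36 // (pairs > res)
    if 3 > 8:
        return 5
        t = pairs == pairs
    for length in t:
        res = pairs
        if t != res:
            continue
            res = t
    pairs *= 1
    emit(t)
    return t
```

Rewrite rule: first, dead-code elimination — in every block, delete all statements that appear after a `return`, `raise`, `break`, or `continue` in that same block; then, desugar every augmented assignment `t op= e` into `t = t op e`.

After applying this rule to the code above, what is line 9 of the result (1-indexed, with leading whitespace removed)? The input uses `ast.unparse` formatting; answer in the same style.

pairs = pairs * 1

Transformed code:
def f(res, t, pairs):
    t = res * 36 // (pairs > res)
    if 3 > 8:
        return 5
    for length in t:
        res = pairs
        if t != res:
            continue
    pairs = pairs * 1
    emit(t)
    return t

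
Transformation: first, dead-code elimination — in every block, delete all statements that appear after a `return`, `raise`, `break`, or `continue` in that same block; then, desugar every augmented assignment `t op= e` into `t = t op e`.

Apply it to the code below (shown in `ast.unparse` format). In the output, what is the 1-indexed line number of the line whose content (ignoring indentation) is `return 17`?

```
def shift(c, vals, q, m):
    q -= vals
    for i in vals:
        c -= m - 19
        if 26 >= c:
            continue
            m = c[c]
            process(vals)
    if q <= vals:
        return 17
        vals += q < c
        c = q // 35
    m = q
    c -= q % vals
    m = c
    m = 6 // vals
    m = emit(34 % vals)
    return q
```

Transformed code:
def shift(c, vals, q, m):
    q = q - vals
    for i in vals:
        c = c - (m - 19)
        if 26 >= c:
            continue
    if q <= vals:
        return 17
    m = q
    c = c - q % vals
    m = c
    m = 6 // vals
    m = emit(34 % vals)
    return q

8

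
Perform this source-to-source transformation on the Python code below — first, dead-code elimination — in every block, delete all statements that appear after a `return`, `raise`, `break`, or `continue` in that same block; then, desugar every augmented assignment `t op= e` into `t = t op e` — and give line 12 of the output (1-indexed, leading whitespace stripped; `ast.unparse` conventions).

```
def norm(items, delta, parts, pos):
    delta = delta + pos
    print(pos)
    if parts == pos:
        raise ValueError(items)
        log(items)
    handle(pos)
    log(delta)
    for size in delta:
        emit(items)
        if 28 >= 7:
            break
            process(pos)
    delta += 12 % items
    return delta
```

delta = delta + 12 % items

Transformed code:
def norm(items, delta, parts, pos):
    delta = delta + pos
    print(pos)
    if parts == pos:
        raise ValueError(items)
    handle(pos)
    log(delta)
    for size in delta:
        emit(items)
        if 28 >= 7:
            break
    delta = delta + 12 % items
    return delta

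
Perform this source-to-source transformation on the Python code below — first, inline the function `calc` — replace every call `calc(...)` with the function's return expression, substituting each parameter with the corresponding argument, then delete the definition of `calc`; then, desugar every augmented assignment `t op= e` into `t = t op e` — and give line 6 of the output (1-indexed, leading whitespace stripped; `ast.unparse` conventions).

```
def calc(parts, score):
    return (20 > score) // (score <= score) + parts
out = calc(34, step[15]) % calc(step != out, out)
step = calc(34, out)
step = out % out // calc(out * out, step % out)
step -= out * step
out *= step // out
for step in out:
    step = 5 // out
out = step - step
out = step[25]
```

for step in out:

Transformed code:
out = ((20 > step[15]) // (step[15] <= step[15]) + 34) % ((20 > out) // (out <= out) + (step != out))
step = (20 > out) // (out <= out) + 34
step = out % out // ((20 > step % out) // (step % out <= step % out) + out * out)
step = step - out * step
out = out * (step // out)
for step in out:
    step = 5 // out
out = step - step
out = step[25]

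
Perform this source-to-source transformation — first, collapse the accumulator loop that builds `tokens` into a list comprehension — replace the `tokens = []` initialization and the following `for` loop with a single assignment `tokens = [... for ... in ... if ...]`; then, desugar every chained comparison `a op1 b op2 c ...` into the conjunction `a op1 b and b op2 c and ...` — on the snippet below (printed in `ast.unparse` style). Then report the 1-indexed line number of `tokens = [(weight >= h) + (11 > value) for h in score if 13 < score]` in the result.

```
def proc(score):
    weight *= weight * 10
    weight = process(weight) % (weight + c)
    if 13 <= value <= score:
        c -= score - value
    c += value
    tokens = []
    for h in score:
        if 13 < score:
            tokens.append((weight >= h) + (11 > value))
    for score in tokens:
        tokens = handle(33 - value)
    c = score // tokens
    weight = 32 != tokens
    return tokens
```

Transformed code:
def proc(score):
    weight *= weight * 10
    weight = process(weight) % (weight + c)
    if 13 <= value and value <= score:
        c -= score - value
    c += value
    tokens = [(weight >= h) + (11 > value) for h in score if 13 < score]
    for score in tokens:
        tokens = handle(33 - value)
    c = score // tokens
    weight = 32 != tokens
    return tokens

7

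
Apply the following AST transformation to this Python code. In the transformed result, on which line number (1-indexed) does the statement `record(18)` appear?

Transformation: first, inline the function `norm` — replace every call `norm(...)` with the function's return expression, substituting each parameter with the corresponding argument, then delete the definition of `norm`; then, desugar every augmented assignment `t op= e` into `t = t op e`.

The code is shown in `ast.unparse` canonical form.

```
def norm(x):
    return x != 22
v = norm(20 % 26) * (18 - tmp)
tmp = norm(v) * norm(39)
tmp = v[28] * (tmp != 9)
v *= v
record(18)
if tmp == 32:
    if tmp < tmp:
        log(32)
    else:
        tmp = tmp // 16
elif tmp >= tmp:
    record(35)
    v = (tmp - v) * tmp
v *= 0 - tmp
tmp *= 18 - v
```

Transformed code:
v = (20 % 26 != 22) * (18 - tmp)
tmp = (v != 22) * (39 != 22)
tmp = v[28] * (tmp != 9)
v = v * v
record(18)
if tmp == 32:
    if tmp < tmp:
        log(32)
    else:
        tmp = tmp // 16
elif tmp >= tmp:
    record(35)
    v = (tmp - v) * tmp
v = v * (0 - tmp)
tmp = tmp * (18 - v)

5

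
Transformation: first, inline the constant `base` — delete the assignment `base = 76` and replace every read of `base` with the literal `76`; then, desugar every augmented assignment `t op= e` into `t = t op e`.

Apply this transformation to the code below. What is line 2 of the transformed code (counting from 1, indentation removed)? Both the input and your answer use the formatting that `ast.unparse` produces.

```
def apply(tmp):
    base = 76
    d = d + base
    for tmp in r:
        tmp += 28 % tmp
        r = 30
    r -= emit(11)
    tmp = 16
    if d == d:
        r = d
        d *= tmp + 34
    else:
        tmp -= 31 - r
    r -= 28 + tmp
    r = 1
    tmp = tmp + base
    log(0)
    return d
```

Transformed code:
def apply(tmp):
    d = d + 76
    for tmp in r:
        tmp = tmp + 28 % tmp
        r = 30
    r = r - emit(11)
    tmp = 16
    if d == d:
        r = d
        d = d * (tmp + 34)
    else:
        tmp = tmp - (31 - r)
    r = r - (28 + tmp)
    r = 1
    tmp = tmp + 76
    log(0)
    return d

d = d + 76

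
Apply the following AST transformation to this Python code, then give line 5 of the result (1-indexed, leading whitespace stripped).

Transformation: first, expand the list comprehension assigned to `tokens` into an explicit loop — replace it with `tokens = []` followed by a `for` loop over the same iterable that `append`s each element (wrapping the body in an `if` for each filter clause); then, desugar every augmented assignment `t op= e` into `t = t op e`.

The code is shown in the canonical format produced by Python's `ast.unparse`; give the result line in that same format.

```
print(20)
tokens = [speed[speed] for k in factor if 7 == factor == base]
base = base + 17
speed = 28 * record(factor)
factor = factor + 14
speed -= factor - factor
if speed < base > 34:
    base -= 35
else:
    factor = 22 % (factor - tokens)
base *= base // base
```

Transformed code:
print(20)
tokens = []
for k in factor:
    if 7 == factor == base:
        tokens.append(speed[speed])
base = base + 17
speed = 28 * record(factor)
factor = factor + 14
speed = speed - (factor - factor)
if speed < base > 34:
    base = base - 35
else:
    factor = 22 % (factor - tokens)
base = base * (base // base)

tokens.append(speed[speed])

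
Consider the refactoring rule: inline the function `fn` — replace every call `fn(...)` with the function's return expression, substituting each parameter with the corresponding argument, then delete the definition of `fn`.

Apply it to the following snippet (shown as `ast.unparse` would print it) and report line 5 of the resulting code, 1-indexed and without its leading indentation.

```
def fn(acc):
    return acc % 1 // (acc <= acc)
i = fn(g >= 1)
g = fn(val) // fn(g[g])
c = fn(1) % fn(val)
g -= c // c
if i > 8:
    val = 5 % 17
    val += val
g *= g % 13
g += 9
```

if i > 8:

Transformed code:
i = (g >= 1) % 1 // ((g >= 1) <= (g >= 1))
g = val % 1 // (val <= val) // (g[g] % 1 // (g[g] <= g[g]))
c = 1 % 1 // (1 <= 1) % (val % 1 // (val <= val))
g -= c // c
if i > 8:
    val = 5 % 17
    val += val
g *= g % 13
g += 9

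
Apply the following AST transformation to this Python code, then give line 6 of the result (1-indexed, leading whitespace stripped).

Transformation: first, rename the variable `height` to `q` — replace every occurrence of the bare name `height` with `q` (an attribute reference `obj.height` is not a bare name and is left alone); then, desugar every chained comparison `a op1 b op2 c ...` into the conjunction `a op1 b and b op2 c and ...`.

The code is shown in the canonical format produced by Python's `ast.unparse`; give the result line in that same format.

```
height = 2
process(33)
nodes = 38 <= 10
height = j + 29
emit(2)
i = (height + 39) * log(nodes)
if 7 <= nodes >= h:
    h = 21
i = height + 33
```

Transformed code:
q = 2
process(33)
nodes = 38 <= 10
q = j + 29
emit(2)
i = (q + 39) * log(nodes)
if 7 <= nodes and nodes >= h:
    h = 21
i = q + 33

i = (q + 39) * log(nodes)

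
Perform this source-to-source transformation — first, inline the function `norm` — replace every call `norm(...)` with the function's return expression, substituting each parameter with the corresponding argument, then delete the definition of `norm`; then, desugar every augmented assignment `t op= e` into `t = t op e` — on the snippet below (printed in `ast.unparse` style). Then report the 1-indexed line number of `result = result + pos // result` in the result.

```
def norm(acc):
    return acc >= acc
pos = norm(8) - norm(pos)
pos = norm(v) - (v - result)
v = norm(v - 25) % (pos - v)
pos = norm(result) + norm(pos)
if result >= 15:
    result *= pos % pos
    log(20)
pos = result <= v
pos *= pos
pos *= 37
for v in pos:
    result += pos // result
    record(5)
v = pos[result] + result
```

Transformed code:
pos = (8 >= 8) - (pos >= pos)
pos = (v >= v) - (v - result)
v = (v - 25 >= v - 25) % (pos - v)
pos = (result >= result) + (pos >= pos)
if result >= 15:
    result = result * (pos % pos)
    log(20)
pos = result <= v
pos = pos * pos
pos = pos * 37
for v in pos:
    result = result + pos // result
    record(5)
v = pos[result] + result

12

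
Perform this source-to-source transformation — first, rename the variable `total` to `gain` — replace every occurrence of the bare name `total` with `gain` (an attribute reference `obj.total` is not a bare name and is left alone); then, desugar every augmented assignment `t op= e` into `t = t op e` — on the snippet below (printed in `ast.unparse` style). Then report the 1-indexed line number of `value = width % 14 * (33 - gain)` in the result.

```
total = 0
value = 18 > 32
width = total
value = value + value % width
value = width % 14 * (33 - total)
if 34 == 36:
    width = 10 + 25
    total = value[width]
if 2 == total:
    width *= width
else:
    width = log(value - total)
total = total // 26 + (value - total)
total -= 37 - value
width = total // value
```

5

Transformed code:
gain = 0
value = 18 > 32
width = gain
value = value + value % width
value = width % 14 * (33 - gain)
if 34 == 36:
    width = 10 + 25
    gain = value[width]
if 2 == gain:
    width = width * width
else:
    width = log(value - gain)
gain = gain // 26 + (value - gain)
gain = gain - (37 - value)
width = gain // value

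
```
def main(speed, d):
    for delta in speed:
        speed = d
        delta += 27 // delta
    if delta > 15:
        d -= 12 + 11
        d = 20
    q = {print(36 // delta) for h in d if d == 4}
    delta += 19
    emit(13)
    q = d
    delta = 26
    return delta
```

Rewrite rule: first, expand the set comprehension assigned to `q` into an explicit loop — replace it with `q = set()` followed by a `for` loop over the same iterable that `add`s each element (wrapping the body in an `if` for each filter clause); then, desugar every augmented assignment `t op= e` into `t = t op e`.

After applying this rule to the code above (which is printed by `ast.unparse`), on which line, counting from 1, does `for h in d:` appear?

Transformed code:
def main(speed, d):
    for delta in speed:
        speed = d
        delta = delta + 27 // delta
    if delta > 15:
        d = d - (12 + 11)
        d = 20
    q = set()
    for h in d:
        if d == 4:
            q.add(print(36 // delta))
    delta = delta + 19
    emit(13)
    q = d
    delta = 26
    return delta

9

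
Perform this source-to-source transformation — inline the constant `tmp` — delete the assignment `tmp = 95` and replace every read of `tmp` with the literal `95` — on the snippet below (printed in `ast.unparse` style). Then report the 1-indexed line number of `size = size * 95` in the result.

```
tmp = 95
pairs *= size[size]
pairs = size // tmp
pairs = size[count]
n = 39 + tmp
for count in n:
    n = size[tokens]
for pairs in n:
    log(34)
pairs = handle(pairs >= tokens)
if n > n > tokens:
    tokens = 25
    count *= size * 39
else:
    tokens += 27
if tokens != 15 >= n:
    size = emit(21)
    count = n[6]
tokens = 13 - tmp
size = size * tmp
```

19

Transformed code:
pairs *= size[size]
pairs = size // 95
pairs = size[count]
n = 39 + 95
for count in n:
    n = size[tokens]
for pairs in n:
    log(34)
pairs = handle(pairs >= tokens)
if n > n > tokens:
    tokens = 25
    count *= size * 39
else:
    tokens += 27
if tokens != 15 >= n:
    size = emit(21)
    count = n[6]
tokens = 13 - 95
size = size * 95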